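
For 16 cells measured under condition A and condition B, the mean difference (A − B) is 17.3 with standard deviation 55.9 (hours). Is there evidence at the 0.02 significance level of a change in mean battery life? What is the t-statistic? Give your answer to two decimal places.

1.24

H0: μ_d = 0; H1: μ_d ≠ 0 (paired t-test on the differences, two-sided).
t = d̄/(s_d/√n) = 17.3/(55.9/√16) = 1.24
df = n − 1 = 15
Two-sided p-value ≈ 0.235
Since p ≈ 0.235 > α = 0.02, fail to reject H0; the data do not provide sufficient evidence against H0.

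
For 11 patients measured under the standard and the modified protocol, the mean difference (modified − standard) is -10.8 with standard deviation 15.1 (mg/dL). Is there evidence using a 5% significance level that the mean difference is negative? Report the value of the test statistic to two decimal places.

H0: μ_d = 0; H1: μ_d < 0 (paired t-test on the differences, left-tailed).
t = d̄/(s_d/√n) = -10.8/(15.1/√11) = -2.37
df = n − 1 = 10
p-value = P(T ≤ -2.37) ≈ 0.0196
Since p ≈ 0.0196 < α = 0.05, reject H0; the data support H1.

-2.37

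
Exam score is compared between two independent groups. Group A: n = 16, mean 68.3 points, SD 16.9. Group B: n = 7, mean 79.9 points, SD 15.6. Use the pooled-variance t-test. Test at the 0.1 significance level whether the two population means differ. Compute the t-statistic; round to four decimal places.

Let group 1 = group A, group 2 = group B. H0: μ_1 = μ_2; H1: μ_1 ≠ μ_2 (two-sample pooled-variance t-test, two-sided).
s_p² = [(16−1)·16.9² + (7−1)·15.6²]/(16+7−2) = 273.539
t = (68.3 − 79.9)/√[273.539·(1/16 + 1/7)] = -1.5477
df = n₁ + n₂ − 2 = 21
Two-sided p-value ≈ 0.1366
Since p ≈ 0.1366 > α = 0.1, fail to reject H0; the data do not provide sufficient evidence against H0.

-1.5477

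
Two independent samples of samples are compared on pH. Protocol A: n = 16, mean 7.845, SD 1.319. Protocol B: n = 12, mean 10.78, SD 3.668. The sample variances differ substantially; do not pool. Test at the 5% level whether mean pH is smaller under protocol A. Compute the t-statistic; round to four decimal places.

Let group 1 = protocol A, group 2 = protocol B. H0: μ_1 = μ_2; H1: μ_1 < μ_2 (Welch's two-sample t-test, left-tailed).
t = (x̄_1 − x̄_2)/√(s_1²/n_1 + s_2²/n_2) = (7.845 − 10.78)/√(1.319²/16 + 3.668²/12) = -2.6465
Welch–Satterthwaite df ≈ 13.15
p-value = P(T ≤ -2.6465) ≈ 0.010
Since p ≈ 0.010 < α = 0.05, reject H0; the data support H1.

-2.6465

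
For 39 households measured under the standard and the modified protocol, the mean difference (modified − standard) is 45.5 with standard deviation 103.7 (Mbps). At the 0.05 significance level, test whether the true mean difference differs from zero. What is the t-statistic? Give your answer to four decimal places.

H0: μ_d = 0; H1: μ_d ≠ 0 (paired t-test on the differences, two-sided).
t = d̄/(s_d/√n) = 45.5/(103.7/√39) = 2.7401
df = n − 1 = 38
Two-sided p-value ≈ 0.0093
Since p ≈ 0.0093 < α = 0.05, reject H0; the data support H1.

2.7401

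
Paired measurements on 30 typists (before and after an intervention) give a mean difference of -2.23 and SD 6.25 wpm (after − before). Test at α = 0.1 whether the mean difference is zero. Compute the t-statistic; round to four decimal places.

-1.9543

H0: μ_d = 0; H1: μ_d ≠ 0 (paired t-test on the differences, two-sided).
t = d̄/(s_d/√n) = -2.23/(6.25/√30) = -1.9543
df = n − 1 = 29
Two-sided p-value ≈ 0.060
Since p ≈ 0.060 < α = 0.1, reject H0; the evidence is statistically significant.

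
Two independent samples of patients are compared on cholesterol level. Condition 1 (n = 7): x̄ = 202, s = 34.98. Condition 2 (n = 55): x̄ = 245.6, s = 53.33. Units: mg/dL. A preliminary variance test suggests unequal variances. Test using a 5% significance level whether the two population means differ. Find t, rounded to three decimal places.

-2.897

Let group 1 = condition 1, group 2 = condition 2. H0: μ_1 = μ_2; H1: μ_1 ≠ μ_2 (Welch's two-sample t-test, two-sided).
t = (x̄_1 − x̄_2)/√(s_1²/n_1 + s_2²/n_2) = (202 − 245.6)/√(34.98²/7 + 53.33²/55) = -2.897
Welch–Satterthwaite df ≈ 9.98
Two-sided p-value ≈ 0.0160
Since p ≈ 0.0160 < α = 0.05, reject H0; the data support H1.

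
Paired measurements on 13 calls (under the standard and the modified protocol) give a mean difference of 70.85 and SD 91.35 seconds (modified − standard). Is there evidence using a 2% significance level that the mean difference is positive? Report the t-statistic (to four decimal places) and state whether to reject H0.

H0: μ_d = 0; H1: μ_d > 0 (paired t-test on the differences, right-tailed).
t = d̄/(s_d/√n) = 70.85/(91.35/√13) = 2.7964
df = n − 1 = 12
p-value = P(T ≥ 2.7964) ≈ 0.0081
Since p ≈ 0.0081 < α = 0.02, reject H0; the data support H1.

t = 2.7964; reject H0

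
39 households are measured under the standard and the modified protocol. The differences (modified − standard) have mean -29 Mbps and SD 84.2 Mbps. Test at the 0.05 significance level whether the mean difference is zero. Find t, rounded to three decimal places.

-2.151

H0: μ_d = 0; H1: μ_d ≠ 0 (paired t-test on the differences, two-sided).
t = d̄/(s_d/√n) = -29/(84.2/√39) = -2.151
df = n − 1 = 38
Two-sided p-value ≈ 0.0379
Since p ≈ 0.0379 < α = 0.05, reject H0; the evidence is statistically significant.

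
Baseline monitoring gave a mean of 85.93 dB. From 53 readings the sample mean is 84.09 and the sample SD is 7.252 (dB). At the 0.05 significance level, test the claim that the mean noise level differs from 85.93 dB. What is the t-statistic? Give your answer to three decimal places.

H0: μ = 85.93; H1: μ ≠ 85.93 (one-sample t-test, two-sided).
t = (x̄ − μ₀)/(s/√n) = (84.09 − 85.93)/(7.252/√53) = -1.847
df = n − 1 = 52
Two-sided p-value ≈ 0.070
Since p ≈ 0.070 > α = 0.05, fail to reject H0; the evidence is not statistically significant.

-1.847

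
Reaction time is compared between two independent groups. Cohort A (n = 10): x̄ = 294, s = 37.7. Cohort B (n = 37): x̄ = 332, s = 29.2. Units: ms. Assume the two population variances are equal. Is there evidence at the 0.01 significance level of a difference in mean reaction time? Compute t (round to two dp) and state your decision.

Let group 1 = cohort A, group 2 = cohort B. H0: μ_1 = μ_2; H1: μ_1 ≠ μ_2 (two-sample pooled-variance t-test, two-sided).
s_p² = [(10−1)·37.7² + (37−1)·29.2²]/(10+37−2) = 966.37
t = (294 − 332)/√[966.37·(1/10 + 1/37)] = -3.43
df = n₁ + n₂ − 2 = 45
Two-sided p-value ≈ 0.0013
Since p ≈ 0.0013 < α = 0.01, reject H0; the data support H1.

t = -3.43; reject H0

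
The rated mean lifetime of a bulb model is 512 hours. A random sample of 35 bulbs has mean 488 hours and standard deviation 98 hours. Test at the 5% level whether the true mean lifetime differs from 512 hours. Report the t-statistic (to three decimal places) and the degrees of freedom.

t = -1.449, df = 34

H0: μ = 512; H1: μ ≠ 512 (one-sample t-test, two-sided).
t = (x̄ − μ₀)/(s/√n) = (488 − 512)/(98/√35) = -1.449
df = n − 1 = 34
Two-sided p-value ≈ 0.157
Since p ≈ 0.157 > α = 0.05, fail to reject H0; the data do not provide sufficient evidence against H0.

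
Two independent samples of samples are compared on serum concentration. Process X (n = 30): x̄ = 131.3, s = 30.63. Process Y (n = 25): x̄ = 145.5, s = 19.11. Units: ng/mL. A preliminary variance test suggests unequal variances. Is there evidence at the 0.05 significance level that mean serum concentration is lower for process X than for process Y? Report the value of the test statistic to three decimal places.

Let group 1 = process X, group 2 = process Y. H0: μ_1 = μ_2; H1: μ_1 < μ_2 (Welch's two-sample t-test, left-tailed).
t = (x̄_1 − x̄_2)/√(s_1²/n_1 + s_2²/n_2) = (131.3 − 145.5)/√(30.63²/30 + 19.11²/25) = -2.096
Welch–Satterthwaite df ≈ 49.40
p-value = P(T ≤ -2.096) ≈ 0.021
Since p ≈ 0.021 < α = 0.05, reject H0; the data support H1.

-2.096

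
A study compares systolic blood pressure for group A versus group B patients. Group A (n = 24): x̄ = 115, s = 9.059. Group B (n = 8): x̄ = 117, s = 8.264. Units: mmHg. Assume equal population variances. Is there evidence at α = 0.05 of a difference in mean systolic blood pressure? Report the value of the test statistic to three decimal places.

-0.552

Let group 1 = group A, group 2 = group B. H0: μ_1 = μ_2; H1: μ_1 ≠ μ_2 (two-sample pooled-variance t-test, two-sided).
s_p² = [(24−1)·9.059² + (8−1)·8.264²]/(24+8−2) = 78.8521
t = (115 − 117)/√[78.8521·(1/24 + 1/8)] = -0.552
df = n₁ + n₂ − 2 = 30
Two-sided p-value ≈ 0.585
Since p ≈ 0.585 > α = 0.05, fail to reject H0; the evidence is not statistically significant.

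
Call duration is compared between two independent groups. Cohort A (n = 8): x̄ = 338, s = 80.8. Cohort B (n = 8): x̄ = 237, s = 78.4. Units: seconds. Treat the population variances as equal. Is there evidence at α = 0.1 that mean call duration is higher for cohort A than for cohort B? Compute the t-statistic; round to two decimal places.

Let group 1 = cohort A, group 2 = cohort B. H0: μ_1 = μ_2; H1: μ_1 > μ_2 (two-sample pooled-variance t-test, right-tailed).
s_p² = [(8−1)·80.8² + (8−1)·78.4²]/(8+8−2) = 6337.6
t = (338 − 237)/√[6337.6·(1/8 + 1/8)] = 2.54
df = n₁ + n₂ − 2 = 14
p-value = P(T ≥ 2.54) ≈ 0.0118
Since p ≈ 0.0118 < α = 0.1, reject H0; the data support H1.

2.54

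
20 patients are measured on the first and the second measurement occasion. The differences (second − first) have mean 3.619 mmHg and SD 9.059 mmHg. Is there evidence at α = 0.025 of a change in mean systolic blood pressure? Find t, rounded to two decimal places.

1.79

H0: μ_d = 0; H1: μ_d ≠ 0 (paired t-test on the differences, two-sided).
t = d̄/(s_d/√n) = 3.619/(9.059/√20) = 1.79
df = n − 1 = 19
Two-sided p-value ≈ 0.0900
Since p ≈ 0.0900 > α = 0.025, fail to reject H0; the evidence is not statistically significant.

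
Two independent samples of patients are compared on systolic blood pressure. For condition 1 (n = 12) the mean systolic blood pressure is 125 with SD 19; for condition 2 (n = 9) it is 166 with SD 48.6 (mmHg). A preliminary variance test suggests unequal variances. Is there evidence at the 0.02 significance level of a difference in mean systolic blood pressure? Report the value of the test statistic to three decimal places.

Let group 1 = condition 1, group 2 = condition 2. H0: μ_1 = μ_2; H1: μ_1 ≠ μ_2 (Welch's two-sample t-test, two-sided).
t = (x̄_1 − x̄_2)/√(s_1²/n_1 + s_2²/n_2) = (125 − 166)/√(19²/12 + 48.6²/9) = -2.397
Welch–Satterthwaite df ≈ 9.85
Two-sided p-value ≈ 0.038
Since p ≈ 0.038 > α = 0.02, fail to reject H0; the evidence is not statistically significant.

-2.397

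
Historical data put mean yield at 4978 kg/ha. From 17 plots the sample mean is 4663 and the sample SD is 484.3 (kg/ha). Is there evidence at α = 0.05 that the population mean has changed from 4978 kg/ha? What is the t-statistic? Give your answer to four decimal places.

H0: μ = 4978; H1: μ ≠ 4978 (one-sample t-test, two-sided).
t = (x̄ − μ₀)/(s/√n) = (4663 − 4978)/(484.3/√17) = -2.6818
df = n − 1 = 16
Two-sided p-value ≈ 0.016
Since p ≈ 0.016 < α = 0.05, reject H0; the data support H1.

-2.6818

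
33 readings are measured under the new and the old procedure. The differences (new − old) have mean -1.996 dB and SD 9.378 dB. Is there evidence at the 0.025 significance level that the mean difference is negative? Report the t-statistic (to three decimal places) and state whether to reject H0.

H0: μ_d = 0; H1: μ_d < 0 (paired t-test on the differences, left-tailed).
t = d̄/(s_d/√n) = -1.996/(9.378/√33) = -1.223
df = n − 1 = 32
p-value = P(T ≤ -1.223) ≈ 0.115
Since p ≈ 0.115 > α = 0.025, fail to reject H0; the data do not provide sufficient evidence against H0.

t = -1.223; fail to reject H0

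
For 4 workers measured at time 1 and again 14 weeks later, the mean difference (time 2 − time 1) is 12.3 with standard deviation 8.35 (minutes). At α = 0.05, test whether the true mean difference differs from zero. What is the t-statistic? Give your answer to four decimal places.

H0: μ_d = 0; H1: μ_d ≠ 0 (paired t-test on the differences, two-sided).
t = d̄/(s_d/√n) = 12.3/(8.35/√4) = 2.9461
df = n − 1 = 3
Two-sided p-value ≈ 0.060
Since p ≈ 0.060 > α = 0.05, fail to reject H0; the data do not provide sufficient evidence against H0.

2.9461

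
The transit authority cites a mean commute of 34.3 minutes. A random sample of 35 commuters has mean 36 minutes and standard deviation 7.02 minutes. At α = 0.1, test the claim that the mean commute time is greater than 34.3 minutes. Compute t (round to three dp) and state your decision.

t = 1.433; reject H0

H0: μ = 34.3; H1: μ > 34.3 (one-sample t-test, right-tailed).
t = (x̄ − μ₀)/(s/√n) = (36 − 34.3)/(7.02/√35) = 1.433
df = n − 1 = 34
p-value = P(T ≥ 1.433) ≈ 0.081
Since p ≈ 0.081 < α = 0.1, reject H0; the data support H1.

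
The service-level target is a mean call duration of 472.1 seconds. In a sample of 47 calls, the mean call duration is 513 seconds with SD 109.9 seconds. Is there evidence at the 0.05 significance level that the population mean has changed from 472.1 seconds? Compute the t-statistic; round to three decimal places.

H0: μ = 472.1; H1: μ ≠ 472.1 (one-sample t-test, two-sided).
t = (x̄ − μ₀)/(s/√n) = (513 − 472.1)/(109.9/√47) = 2.551
df = n − 1 = 46
Two-sided p-value ≈ 0.014
Since p ≈ 0.014 < α = 0.05, reject H0; the data support H1.

2.551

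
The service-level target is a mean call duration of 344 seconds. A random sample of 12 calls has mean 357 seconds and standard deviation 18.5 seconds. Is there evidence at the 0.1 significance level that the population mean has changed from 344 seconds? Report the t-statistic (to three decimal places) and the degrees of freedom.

H0: μ = 344; H1: μ ≠ 344 (one-sample t-test, two-sided).
t = (x̄ − μ₀)/(s/√n) = (357 − 344)/(18.5/√12) = 2.434
df = n − 1 = 11
Two-sided p-value ≈ 0.033
Since p ≈ 0.033 < α = 0.1, reject H0; the evidence is statistically significant.

t = 2.434, df = 11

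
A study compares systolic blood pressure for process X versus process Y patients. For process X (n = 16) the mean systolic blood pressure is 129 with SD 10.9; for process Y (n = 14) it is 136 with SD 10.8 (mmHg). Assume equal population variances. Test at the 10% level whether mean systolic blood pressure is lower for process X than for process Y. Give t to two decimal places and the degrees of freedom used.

t = -1.76, df = 28

Let group 1 = process X, group 2 = process Y. H0: μ_1 = μ_2; H1: μ_1 < μ_2 (two-sample pooled-variance t-test, left-tailed).
s_p² = [(16−1)·10.9² + (14−1)·10.8²]/(16+14−2) = 117.803
t = (129 − 136)/√[117.803·(1/16 + 1/14)] = -1.76
df = n₁ + n₂ − 2 = 28
p-value = P(T ≤ -1.76) ≈ 0.0445
Since p ≈ 0.0445 < α = 0.1, reject H0; the evidence is statistically significant.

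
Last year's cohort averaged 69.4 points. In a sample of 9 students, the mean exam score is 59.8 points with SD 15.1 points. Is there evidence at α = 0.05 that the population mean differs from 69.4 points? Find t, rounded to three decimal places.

H0: μ = 69.4; H1: μ ≠ 69.4 (one-sample t-test, two-sided).
t = (x̄ − μ₀)/(s/√n) = (59.8 − 69.4)/(15.1/√9) = -1.907
df = n − 1 = 8
Two-sided p-value ≈ 0.093
Since p ≈ 0.093 > α = 0.05, fail to reject H0; the evidence is not statistically significant.

-1.907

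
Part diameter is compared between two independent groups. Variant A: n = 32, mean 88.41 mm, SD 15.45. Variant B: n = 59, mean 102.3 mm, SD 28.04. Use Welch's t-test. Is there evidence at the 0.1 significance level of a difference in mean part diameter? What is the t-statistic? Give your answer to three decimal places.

-3.047

Let group 1 = variant A, group 2 = variant B. H0: μ_1 = μ_2; H1: μ_1 ≠ μ_2 (Welch's two-sample t-test, two-sided).
t = (x̄_1 − x̄_2)/√(s_1²/n_1 + s_2²/n_2) = (88.41 − 102.3)/√(15.45²/32 + 28.04²/59) = -3.047
Welch–Satterthwaite df ≈ 88.96
Two-sided p-value ≈ 0.003
Since p ≈ 0.003 < α = 0.1, reject H0; the evidence is statistically significant.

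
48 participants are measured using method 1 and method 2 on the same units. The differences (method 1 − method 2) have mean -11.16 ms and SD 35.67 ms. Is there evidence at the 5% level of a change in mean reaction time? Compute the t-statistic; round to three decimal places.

H0: μ_d = 0; H1: μ_d ≠ 0 (paired t-test on the differences, two-sided).
t = d̄/(s_d/√n) = -11.16/(35.67/√48) = -2.168
df = n − 1 = 47
Two-sided p-value ≈ 0.0353
Since p ≈ 0.0353 < α = 0.05, reject H0; the evidence is statistically significant.

-2.168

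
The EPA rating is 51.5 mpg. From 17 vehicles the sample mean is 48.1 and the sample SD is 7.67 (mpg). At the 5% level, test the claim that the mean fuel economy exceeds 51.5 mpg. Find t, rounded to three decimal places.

-1.828

H0: μ = 51.5; H1: μ > 51.5 (one-sample t-test, right-tailed).
t = (x̄ − μ₀)/(s/√n) = (48.1 − 51.5)/(7.67/√17) = -1.828
df = n − 1 = 16
p-value = P(T ≥ -1.828) ≈ 0.9568
Since p ≈ 0.9568 > α = 0.05, fail to reject H0; the data do not provide sufficient evidence against H0.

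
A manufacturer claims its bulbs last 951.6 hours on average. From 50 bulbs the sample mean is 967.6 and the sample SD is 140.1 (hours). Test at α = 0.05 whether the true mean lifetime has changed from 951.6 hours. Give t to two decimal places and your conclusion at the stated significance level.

t = 0.81; fail to reject H0

H0: μ = 951.6; H1: μ ≠ 951.6 (one-sample t-test, two-sided).
t = (x̄ − μ₀)/(s/√n) = (967.6 − 951.6)/(140.1/√50) = 0.81
df = n − 1 = 49
Two-sided p-value ≈ 0.423
Since p ≈ 0.423 > α = 0.05, fail to reject H0; the evidence is not statistically significant.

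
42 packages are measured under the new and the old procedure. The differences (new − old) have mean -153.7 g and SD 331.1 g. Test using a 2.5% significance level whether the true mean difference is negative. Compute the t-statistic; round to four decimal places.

H0: μ_d = 0; H1: μ_d < 0 (paired t-test on the differences, left-tailed).
t = d̄/(s_d/√n) = -153.7/(331.1/√42) = -3.0084
df = n − 1 = 41
p-value = P(T ≤ -3.0084) ≈ 0.002
Since p ≈ 0.002 < α = 0.025, reject H0; the data support H1.

-3.0084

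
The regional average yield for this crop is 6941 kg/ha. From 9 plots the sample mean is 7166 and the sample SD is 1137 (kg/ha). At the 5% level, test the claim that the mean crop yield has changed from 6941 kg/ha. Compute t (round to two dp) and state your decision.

H0: μ = 6941; H1: μ ≠ 6941 (one-sample t-test, two-sided).
t = (x̄ − μ₀)/(s/√n) = (7166 − 6941)/(1137/√9) = 0.59
df = n − 1 = 8
Two-sided p-value ≈ 0.569
Since p ≈ 0.569 > α = 0.05, fail to reject H0; the evidence is not statistically significant.

t = 0.59; fail to reject H0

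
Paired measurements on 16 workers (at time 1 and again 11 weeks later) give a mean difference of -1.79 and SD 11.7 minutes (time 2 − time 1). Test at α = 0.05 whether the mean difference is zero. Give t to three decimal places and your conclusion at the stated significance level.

H0: μ_d = 0; H1: μ_d ≠ 0 (paired t-test on the differences, two-sided).
t = d̄/(s_d/√n) = -1.79/(11.7/√16) = -0.612
df = n − 1 = 15
Two-sided p-value ≈ 0.5497
Since p ≈ 0.5497 > α = 0.05, fail to reject H0; the data do not provide sufficient evidence against H0.

t = -0.612; fail to reject H0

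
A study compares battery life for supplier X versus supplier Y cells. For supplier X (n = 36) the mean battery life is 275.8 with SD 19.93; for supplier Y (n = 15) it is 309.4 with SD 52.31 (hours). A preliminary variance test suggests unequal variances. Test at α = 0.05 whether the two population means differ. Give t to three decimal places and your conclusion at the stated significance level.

t = -2.416; reject H0

Let group 1 = supplier X, group 2 = supplier Y. H0: μ_1 = μ_2; H1: μ_1 ≠ μ_2 (Welch's two-sample t-test, two-sided).
t = (x̄_1 − x̄_2)/√(s_1²/n_1 + s_2²/n_2) = (275.8 − 309.4)/√(19.93²/36 + 52.31²/15) = -2.416
Welch–Satterthwaite df ≈ 15.72
Two-sided p-value ≈ 0.028
Since p ≈ 0.028 < α = 0.05, reject H0; the evidence is statistically significant.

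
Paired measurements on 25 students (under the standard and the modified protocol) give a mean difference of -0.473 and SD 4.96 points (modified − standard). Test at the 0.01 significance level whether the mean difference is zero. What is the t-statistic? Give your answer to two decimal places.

-0.48

H0: μ_d = 0; H1: μ_d ≠ 0 (paired t-test on the differences, two-sided).
t = d̄/(s_d/√n) = -0.473/(4.96/√25) = -0.48
df = n − 1 = 24
Two-sided p-value ≈ 0.6378
Since p ≈ 0.6378 > α = 0.01, fail to reject H0; the evidence is not statistically significant.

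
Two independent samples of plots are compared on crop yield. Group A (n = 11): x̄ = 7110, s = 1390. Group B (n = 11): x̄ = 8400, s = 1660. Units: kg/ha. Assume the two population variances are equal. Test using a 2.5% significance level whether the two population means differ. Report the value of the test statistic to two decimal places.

-1.98

Let group 1 = group A, group 2 = group B. H0: μ_1 = μ_2; H1: μ_1 ≠ μ_2 (two-sample pooled-variance t-test, two-sided).
s_p² = [(11−1)·1390² + (11−1)·1660²]/(11+11−2) = 2343850
t = (7110 − 8400)/√[2343850·(1/11 + 1/11)] = -1.98
df = n₁ + n₂ − 2 = 20
Two-sided p-value ≈ 0.062
Since p ≈ 0.062 > α = 0.025, fail to reject H0; the data do not provide sufficient evidence against H0.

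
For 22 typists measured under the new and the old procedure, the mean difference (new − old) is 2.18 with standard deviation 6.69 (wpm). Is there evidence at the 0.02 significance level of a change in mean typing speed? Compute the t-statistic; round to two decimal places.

H0: μ_d = 0; H1: μ_d ≠ 0 (paired t-test on the differences, two-sided).
t = d̄/(s_d/√n) = 2.18/(6.69/√22) = 1.53
df = n − 1 = 21
Two-sided p-value ≈ 0.141
Since p ≈ 0.141 > α = 0.02, fail to reject H0; the data do not provide sufficient evidence against H0.

1.53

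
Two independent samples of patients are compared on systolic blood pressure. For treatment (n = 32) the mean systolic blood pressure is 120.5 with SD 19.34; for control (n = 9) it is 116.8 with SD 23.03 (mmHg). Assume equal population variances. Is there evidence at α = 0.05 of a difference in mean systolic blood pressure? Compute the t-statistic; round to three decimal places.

Let group 1 = treatment, group 2 = control. H0: μ_1 = μ_2; H1: μ_1 ≠ μ_2 (two-sample pooled-variance t-test, two-sided).
s_p² = [(32−1)·19.34² + (9−1)·23.03²]/(32+9−2) = 406.106
t = (120.5 − 116.8)/√[406.106·(1/32 + 1/9)] = 0.487
df = n₁ + n₂ − 2 = 39
Two-sided p-value ≈ 0.629
Since p ≈ 0.629 > α = 0.05, fail to reject H0; the evidence is not statistically significant.

0.487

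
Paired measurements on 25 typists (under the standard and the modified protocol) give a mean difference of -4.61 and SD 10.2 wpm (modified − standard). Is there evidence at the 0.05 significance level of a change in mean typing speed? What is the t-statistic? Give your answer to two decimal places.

H0: μ_d = 0; H1: μ_d ≠ 0 (paired t-test on the differences, two-sided).
t = d̄/(s_d/√n) = -4.61/(10.2/√25) = -2.26
df = n − 1 = 24
Two-sided p-value ≈ 0.0332
Since p ≈ 0.0332 < α = 0.05, reject H0; the data support H1.

-2.26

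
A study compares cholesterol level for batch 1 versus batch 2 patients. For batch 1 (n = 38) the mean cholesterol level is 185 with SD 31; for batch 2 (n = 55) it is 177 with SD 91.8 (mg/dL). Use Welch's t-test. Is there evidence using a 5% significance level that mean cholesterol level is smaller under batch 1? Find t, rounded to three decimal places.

0.599

Let group 1 = batch 1, group 2 = batch 2. H0: μ_1 = μ_2; H1: μ_1 < μ_2 (Welch's two-sample t-test, left-tailed).
t = (x̄_1 − x̄_2)/√(s_1²/n_1 + s_2²/n_2) = (185 − 177)/√(31²/38 + 91.8²/55) = 0.599
Welch–Satterthwaite df ≈ 70.49
p-value = P(T ≤ 0.599) ≈ 0.7244
Since p ≈ 0.7244 > α = 0.05, fail to reject H0; the evidence is not statistically significant.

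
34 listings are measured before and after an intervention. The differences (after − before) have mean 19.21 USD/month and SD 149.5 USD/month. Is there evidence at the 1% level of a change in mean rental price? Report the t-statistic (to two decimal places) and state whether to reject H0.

H0: μ_d = 0; H1: μ_d ≠ 0 (paired t-test on the differences, two-sided).
t = d̄/(s_d/√n) = 19.21/(149.5/√34) = 0.75
df = n − 1 = 33
Two-sided p-value ≈ 0.459
Since p ≈ 0.459 > α = 0.01, fail to reject H0; the data do not provide sufficient evidence against H0.

t = 0.75; fail to reject H0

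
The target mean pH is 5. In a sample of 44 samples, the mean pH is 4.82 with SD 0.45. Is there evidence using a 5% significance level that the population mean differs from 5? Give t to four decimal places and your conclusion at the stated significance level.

H0: μ = 5; H1: μ ≠ 5 (one-sample t-test, two-sided).
t = (x̄ − μ₀)/(s/√n) = (4.82 − 5)/(0.45/√44) = -2.6533
df = n − 1 = 43
Two-sided p-value ≈ 0.0111
Since p ≈ 0.0111 < α = 0.05, reject H0; the data support H1.

t = -2.6533; reject H0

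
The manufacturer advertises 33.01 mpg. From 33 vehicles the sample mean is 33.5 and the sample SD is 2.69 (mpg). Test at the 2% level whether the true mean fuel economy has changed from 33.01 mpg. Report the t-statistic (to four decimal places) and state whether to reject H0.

H0: μ = 33.01; H1: μ ≠ 33.01 (one-sample t-test, two-sided).
t = (x̄ − μ₀)/(s/√n) = (33.5 − 33.01)/(2.69/√33) = 1.0464
df = n − 1 = 32
Two-sided p-value ≈ 0.3032
Since p ≈ 0.3032 > α = 0.02, fail to reject H0; the data do not provide sufficient evidence against H0.

t = 1.0464; fail to reject H0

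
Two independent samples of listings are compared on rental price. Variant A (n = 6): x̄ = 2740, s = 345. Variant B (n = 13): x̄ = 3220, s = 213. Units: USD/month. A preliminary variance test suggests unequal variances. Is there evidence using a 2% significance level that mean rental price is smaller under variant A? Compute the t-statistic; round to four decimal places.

Let group 1 = variant A, group 2 = variant B. H0: μ_1 = μ_2; H1: μ_1 < μ_2 (Welch's two-sample t-test, left-tailed).
t = (x̄_1 − x̄_2)/√(s_1²/n_1 + s_2²/n_2) = (2740 − 3220)/√(345²/6 + 213²/13) = -3.1427
Welch–Satterthwaite df ≈ 6.83
p-value = P(T ≤ -3.1427) ≈ 0.008
Since p ≈ 0.008 < α = 0.02, reject H0; the evidence is statistically significant.

-3.1427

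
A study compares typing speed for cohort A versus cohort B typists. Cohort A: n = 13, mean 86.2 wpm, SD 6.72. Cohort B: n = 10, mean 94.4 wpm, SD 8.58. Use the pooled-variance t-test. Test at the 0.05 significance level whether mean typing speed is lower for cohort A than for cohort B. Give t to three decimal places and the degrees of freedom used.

Let group 1 = cohort A, group 2 = cohort B. H0: μ_1 = μ_2; H1: μ_1 < μ_2 (two-sample pooled-variance t-test, left-tailed).
s_p² = [(13−1)·6.72² + (10−1)·8.58²]/(13+10−2) = 57.3547
t = (86.2 − 94.4)/√[57.3547·(1/13 + 1/10)] = -2.574
df = n₁ + n₂ − 2 = 21
p-value = P(T ≤ -2.574) ≈ 0.0088
Since p ≈ 0.0088 < α = 0.05, reject H0; the data support H1.

t = -2.574, df = 21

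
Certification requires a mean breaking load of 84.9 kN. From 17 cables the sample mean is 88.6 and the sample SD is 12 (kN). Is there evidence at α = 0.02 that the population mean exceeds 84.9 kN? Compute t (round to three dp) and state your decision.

H0: μ = 84.9; H1: μ > 84.9 (one-sample t-test, right-tailed).
t = (x̄ − μ₀)/(s/√n) = (88.6 − 84.9)/(12/√17) = 1.271
df = n − 1 = 16
p-value = P(T ≥ 1.271) ≈ 0.111
Since p ≈ 0.111 > α = 0.02, fail to reject H0; the evidence is not statistically significant.

t = 1.271; fail to reject H0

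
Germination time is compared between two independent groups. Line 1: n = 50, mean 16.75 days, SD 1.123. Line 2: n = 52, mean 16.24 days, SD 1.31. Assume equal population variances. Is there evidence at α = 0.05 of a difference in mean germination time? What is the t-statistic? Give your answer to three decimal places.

Let group 1 = line 1, group 2 = line 2. H0: μ_1 = μ_2; H1: μ_1 ≠ μ_2 (two-sample pooled-variance t-test, two-sided).
s_p² = [(50−1)·1.123² + (52−1)·1.31²]/(50+52−2) = 1.49316
t = (16.75 − 16.24)/√[1.49316·(1/50 + 1/52)] = 2.107
df = n₁ + n₂ − 2 = 100
Two-sided p-value ≈ 0.0376
Since p ≈ 0.0376 < α = 0.05, reject H0; the data support H1.

2.107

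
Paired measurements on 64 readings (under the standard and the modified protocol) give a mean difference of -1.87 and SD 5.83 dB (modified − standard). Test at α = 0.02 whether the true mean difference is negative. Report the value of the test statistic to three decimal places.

H0: μ_d = 0; H1: μ_d < 0 (paired t-test on the differences, left-tailed).
t = d̄/(s_d/√n) = -1.87/(5.83/√64) = -2.566
df = n − 1 = 63
p-value = P(T ≤ -2.566) ≈ 0.0063
Since p ≈ 0.0063 < α = 0.02, reject H0; the evidence is statistically significant.

-2.566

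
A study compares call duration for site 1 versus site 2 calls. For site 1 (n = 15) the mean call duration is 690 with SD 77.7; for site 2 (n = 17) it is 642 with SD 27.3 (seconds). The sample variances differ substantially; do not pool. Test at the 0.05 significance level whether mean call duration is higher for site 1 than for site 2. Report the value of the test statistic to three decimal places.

2.272

Let group 1 = site 1, group 2 = site 2. H0: μ_1 = μ_2; H1: μ_1 > μ_2 (Welch's two-sample t-test, right-tailed).
t = (x̄_1 − x̄_2)/√(s_1²/n_1 + s_2²/n_2) = (690 − 642)/√(77.7²/15 + 27.3²/17) = 2.272
Welch–Satterthwaite df ≈ 17.04
p-value = P(T ≥ 2.272) ≈ 0.018
Since p ≈ 0.018 < α = 0.05, reject H0; the data support H1.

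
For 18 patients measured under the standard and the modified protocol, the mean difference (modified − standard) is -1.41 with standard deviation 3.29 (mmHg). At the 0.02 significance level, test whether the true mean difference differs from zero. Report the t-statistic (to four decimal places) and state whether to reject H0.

H0: μ_d = 0; H1: μ_d ≠ 0 (paired t-test on the differences, two-sided).
t = d̄/(s_d/√n) = -1.41/(3.29/√18) = -1.8183
df = n − 1 = 17
Two-sided p-value ≈ 0.0867
Since p ≈ 0.0867 > α = 0.02, fail to reject H0; the evidence is not statistically significant.

t = -1.8183; fail to reject H0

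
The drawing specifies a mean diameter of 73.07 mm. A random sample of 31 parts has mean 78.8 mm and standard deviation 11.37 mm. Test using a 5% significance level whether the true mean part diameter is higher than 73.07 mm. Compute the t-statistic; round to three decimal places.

2.806

H0: μ = 73.07; H1: μ > 73.07 (one-sample t-test, right-tailed).
t = (x̄ − μ₀)/(s/√n) = (78.8 − 73.07)/(11.37/√31) = 2.806
df = n − 1 = 30
p-value = P(T ≥ 2.806) ≈ 0.0044
Since p ≈ 0.0044 < α = 0.05, reject H0; the data support H1.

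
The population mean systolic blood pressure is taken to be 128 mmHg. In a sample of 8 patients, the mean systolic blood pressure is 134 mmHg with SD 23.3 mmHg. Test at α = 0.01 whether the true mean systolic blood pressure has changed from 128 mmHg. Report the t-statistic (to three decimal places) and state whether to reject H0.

H0: μ = 128; H1: μ ≠ 128 (one-sample t-test, two-sided).
t = (x̄ − μ₀)/(s/√n) = (134 − 128)/(23.3/√8) = 0.728
df = n − 1 = 7
Two-sided p-value ≈ 0.4900
Since p ≈ 0.4900 > α = 0.01, fail to reject H0; the data do not provide sufficient evidence against H0.

t = 0.728; fail to reject H0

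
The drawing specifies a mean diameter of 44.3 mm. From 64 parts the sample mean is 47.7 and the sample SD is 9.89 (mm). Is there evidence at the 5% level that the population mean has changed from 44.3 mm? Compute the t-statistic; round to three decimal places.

H0: μ = 44.3; H1: μ ≠ 44.3 (one-sample t-test, two-sided).
t = (x̄ − μ₀)/(s/√n) = (47.7 − 44.3)/(9.89/√64) = 2.750
df = n − 1 = 63
Two-sided p-value ≈ 0.008
Since p ≈ 0.008 < α = 0.05, reject H0; the evidence is statistically significant.

2.750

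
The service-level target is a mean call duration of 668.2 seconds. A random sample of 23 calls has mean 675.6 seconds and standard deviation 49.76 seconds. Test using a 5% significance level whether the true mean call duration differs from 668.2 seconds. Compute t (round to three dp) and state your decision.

H0: μ = 668.2; H1: μ ≠ 668.2 (one-sample t-test, two-sided).
t = (x̄ − μ₀)/(s/√n) = (675.6 − 668.2)/(49.76/√23) = 0.713
df = n − 1 = 22
Two-sided p-value ≈ 0.4832
Since p ≈ 0.4832 > α = 0.05, fail to reject H0; the evidence is not statistically significant.

t = 0.713; fail to reject H0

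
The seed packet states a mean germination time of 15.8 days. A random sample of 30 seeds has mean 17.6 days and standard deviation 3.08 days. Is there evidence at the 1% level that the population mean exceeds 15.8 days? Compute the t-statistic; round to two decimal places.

H0: μ = 15.8; H1: μ > 15.8 (one-sample t-test, right-tailed).
t = (x̄ − μ₀)/(s/√n) = (17.6 − 15.8)/(3.08/√30) = 3.20
df = n − 1 = 29
p-value = P(T ≥ 3.20) ≈ 0.0017
Since p ≈ 0.0017 < α = 0.01, reject H0; the data support H1.

3.20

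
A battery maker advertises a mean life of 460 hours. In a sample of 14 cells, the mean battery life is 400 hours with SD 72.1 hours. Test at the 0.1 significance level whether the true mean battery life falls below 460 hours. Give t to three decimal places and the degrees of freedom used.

H0: μ = 460; H1: μ < 460 (one-sample t-test, left-tailed).
t = (x̄ − μ₀)/(s/√n) = (400 − 460)/(72.1/√14) = -3.114
df = n − 1 = 13
p-value = P(T ≤ -3.114) ≈ 0.0041
Since p ≈ 0.0041 < α = 0.1, reject H0; the data support H1.

t = -3.114, df = 13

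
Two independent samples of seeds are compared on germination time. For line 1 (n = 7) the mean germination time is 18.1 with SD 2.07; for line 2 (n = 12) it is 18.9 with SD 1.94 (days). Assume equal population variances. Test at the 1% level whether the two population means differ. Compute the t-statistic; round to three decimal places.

Let group 1 = line 1, group 2 = line 2. H0: μ_1 = μ_2; H1: μ_1 ≠ μ_2 (two-sample pooled-variance t-test, two-sided).
s_p² = [(7−1)·2.07² + (12−1)·1.94²]/(7+12−2) = 3.94759
t = (18.1 − 18.9)/√[3.94759·(1/7 + 1/12)] = -0.847
df = n₁ + n₂ − 2 = 17
Two-sided p-value ≈ 0.409
Since p ≈ 0.409 > α = 0.01, fail to reject H0; the data do not provide sufficient evidence against H0.

-0.847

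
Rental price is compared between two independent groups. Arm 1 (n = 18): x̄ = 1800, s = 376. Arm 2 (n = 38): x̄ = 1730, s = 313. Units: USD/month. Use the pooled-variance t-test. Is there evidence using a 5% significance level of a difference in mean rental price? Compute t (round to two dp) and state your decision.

t = 0.73; fail to reject H0

Let group 1 = arm 1, group 2 = arm 2. H0: μ_1 = μ_2; H1: μ_1 ≠ μ_2 (two-sample pooled-variance t-test, two-sided).
s_p² = [(18−1)·376² + (38−1)·313²]/(18+38−2) = 111634
t = (1800 − 1730)/√[111634·(1/18 + 1/38)] = 0.73
df = n₁ + n₂ − 2 = 54
Two-sided p-value ≈ 0.467
Since p ≈ 0.467 > α = 0.05, fail to reject H0; the evidence is not statistically significant.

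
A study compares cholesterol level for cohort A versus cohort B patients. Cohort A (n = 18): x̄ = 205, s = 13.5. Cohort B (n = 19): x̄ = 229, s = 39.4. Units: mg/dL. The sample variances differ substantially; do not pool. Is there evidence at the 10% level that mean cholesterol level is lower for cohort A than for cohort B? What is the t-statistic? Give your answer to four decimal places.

-2.5045

Let group 1 = cohort A, group 2 = cohort B. H0: μ_1 = μ_2; H1: μ_1 < μ_2 (Welch's two-sample t-test, left-tailed).
t = (x̄_1 − x̄_2)/√(s_1²/n_1 + s_2²/n_2) = (205 − 229)/√(13.5²/18 + 39.4²/19) = -2.5045
Welch–Satterthwaite df ≈ 22.37
p-value = P(T ≤ -2.5045) ≈ 0.0100
Since p ≈ 0.0100 < α = 0.1, reject H0; the evidence is statistically significant.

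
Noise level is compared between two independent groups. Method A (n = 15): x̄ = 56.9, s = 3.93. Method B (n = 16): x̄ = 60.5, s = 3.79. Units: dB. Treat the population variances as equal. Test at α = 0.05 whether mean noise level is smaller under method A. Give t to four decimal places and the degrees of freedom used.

Let group 1 = method A, group 2 = method B. H0: μ_1 = μ_2; H1: μ_1 < μ_2 (two-sample pooled-variance t-test, left-tailed).
s_p² = [(15−1)·3.93² + (16−1)·3.79²]/(15+16−2) = 14.8859
t = (56.9 − 60.5)/√[14.8859·(1/15 + 1/16)] = -2.5962
df = n₁ + n₂ − 2 = 29
p-value = P(T ≤ -2.5962) ≈ 0.007
Since p ≈ 0.007 < α = 0.05, reject H0; the data support H1.

t = -2.5962, df = 29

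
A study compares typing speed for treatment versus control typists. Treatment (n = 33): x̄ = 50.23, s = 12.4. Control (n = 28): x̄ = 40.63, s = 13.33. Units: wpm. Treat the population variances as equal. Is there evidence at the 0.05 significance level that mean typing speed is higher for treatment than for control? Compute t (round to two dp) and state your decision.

t = 2.91; reject H0

Let group 1 = treatment, group 2 = control. H0: μ_1 = μ_2; H1: μ_1 > μ_2 (two-sample pooled-variance t-test, right-tailed).
s_p² = [(33−1)·12.4² + (28−1)·13.33²]/(33+28−2) = 164.711
t = (50.23 − 40.63)/√[164.711·(1/33 + 1/28)] = 2.91
df = n₁ + n₂ − 2 = 59
p-value = P(T ≥ 2.91) ≈ 0.0025
Since p ≈ 0.0025 < α = 0.05, reject H0; the evidence is statistically significant.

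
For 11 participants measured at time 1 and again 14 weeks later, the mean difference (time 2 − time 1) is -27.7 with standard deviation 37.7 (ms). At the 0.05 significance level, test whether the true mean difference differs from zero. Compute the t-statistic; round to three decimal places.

H0: μ_d = 0; H1: μ_d ≠ 0 (paired t-test on the differences, two-sided).
t = d̄/(s_d/√n) = -27.7/(37.7/√11) = -2.437
df = n − 1 = 10
Two-sided p-value ≈ 0.035
Since p ≈ 0.035 < α = 0.05, reject H0; the evidence is statistically significant.

-2.437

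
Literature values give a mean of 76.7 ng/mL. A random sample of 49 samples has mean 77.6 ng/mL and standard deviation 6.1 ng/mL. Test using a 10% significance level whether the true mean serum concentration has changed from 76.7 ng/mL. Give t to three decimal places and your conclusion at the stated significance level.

t = 1.033; fail to reject H0

H0: μ = 76.7; H1: μ ≠ 76.7 (one-sample t-test, two-sided).
t = (x̄ − μ₀)/(s/√n) = (77.6 − 76.7)/(6.1/√49) = 1.033
df = n − 1 = 48
Two-sided p-value ≈ 0.307
Since p ≈ 0.307 > α = 0.1, fail to reject H0; the data do not provide sufficient evidence against H0.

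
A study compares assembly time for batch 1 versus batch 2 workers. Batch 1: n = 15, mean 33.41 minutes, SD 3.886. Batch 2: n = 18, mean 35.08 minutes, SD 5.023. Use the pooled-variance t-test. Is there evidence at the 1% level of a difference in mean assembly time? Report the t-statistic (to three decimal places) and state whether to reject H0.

Let group 1 = batch 1, group 2 = batch 2. H0: μ_1 = μ_2; H1: μ_1 ≠ μ_2 (two-sample pooled-variance t-test, two-sided).
s_p² = [(15−1)·3.886² + (18−1)·5.023²]/(15+18−2) = 20.6559
t = (33.41 − 35.08)/√[20.6559·(1/15 + 1/18)] = -1.051
df = n₁ + n₂ − 2 = 31
Two-sided p-value ≈ 0.301
Since p ≈ 0.301 > α = 0.01, fail to reject H0; the evidence is not statistically significant.

t = -1.051; fail to reject H0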